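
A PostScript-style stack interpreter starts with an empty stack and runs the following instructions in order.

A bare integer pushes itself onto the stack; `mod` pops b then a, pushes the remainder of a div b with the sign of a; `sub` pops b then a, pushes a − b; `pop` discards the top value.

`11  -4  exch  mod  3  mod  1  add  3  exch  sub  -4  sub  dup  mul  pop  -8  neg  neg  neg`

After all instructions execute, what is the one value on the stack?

8

11    11
-4    11 -4
exch  -4 11
mod   -4
3     -4 3
mod   -1
1     -1 1
add   0
3     0 3
exch  3 0
sub   3
-4    3 -4
sub   7
dup   7 7
mul   49
pop   (empty)
-8    -8
neg   8
neg   -8
neg   8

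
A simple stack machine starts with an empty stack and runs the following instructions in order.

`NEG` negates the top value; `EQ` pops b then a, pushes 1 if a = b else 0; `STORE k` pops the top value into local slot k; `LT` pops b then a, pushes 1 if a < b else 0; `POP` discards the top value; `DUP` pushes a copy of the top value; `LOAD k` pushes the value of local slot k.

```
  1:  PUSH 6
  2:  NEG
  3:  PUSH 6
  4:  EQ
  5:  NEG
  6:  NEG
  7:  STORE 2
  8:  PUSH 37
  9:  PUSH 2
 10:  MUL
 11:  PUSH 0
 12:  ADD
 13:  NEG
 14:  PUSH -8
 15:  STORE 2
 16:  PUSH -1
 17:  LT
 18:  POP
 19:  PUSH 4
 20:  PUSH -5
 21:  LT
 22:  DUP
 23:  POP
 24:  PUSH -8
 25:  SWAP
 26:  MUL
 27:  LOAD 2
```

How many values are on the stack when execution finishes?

2

PUSH 6   [6]
NEG      [-6]
PUSH 6   [-6, 6]
EQ       [0]
NEG      [0]
NEG      [0]
STORE 2  []
PUSH 37  [37]
PUSH 2   [37, 2]
MUL      [74]
PUSH 0   [74, 0]
ADD      [74]
NEG      [-74]
PUSH -8  [-74, -8]
STORE 2  [-74]
PUSH -1  [-74, -1]
LT       [1]
POP      []
PUSH 4   [4]
PUSH -5  [4, -5]
LT       [0]
DUP      [0, 0]
POP      [0]
PUSH -8  [0, -8]
SWAP     [-8, 0]
MUL      [0]
LOAD 2   [0, -8]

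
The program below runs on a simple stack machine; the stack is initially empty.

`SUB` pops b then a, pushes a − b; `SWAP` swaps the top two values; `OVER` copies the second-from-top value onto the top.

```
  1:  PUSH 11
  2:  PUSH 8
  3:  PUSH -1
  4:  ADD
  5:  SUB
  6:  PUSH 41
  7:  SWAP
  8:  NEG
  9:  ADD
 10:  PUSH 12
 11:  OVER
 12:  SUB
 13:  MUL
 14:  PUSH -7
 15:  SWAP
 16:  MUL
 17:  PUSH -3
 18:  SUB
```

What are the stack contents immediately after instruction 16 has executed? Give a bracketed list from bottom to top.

PUSH 11 → 11
PUSH 8  → 11 8
PUSH -1 → 11 8 -1
ADD     → 11 7
SUB     → 4
PUSH 41 → 4 41
SWAP    → 41 4
NEG     → 41 -4
ADD     → 37
PUSH 12 → 37 12
OVER    → 37 12 37
SUB     → 37 -25
MUL     → -925
PUSH -7 → -925 -7
SWAP    → -7 -925
MUL     → 6475

[6475]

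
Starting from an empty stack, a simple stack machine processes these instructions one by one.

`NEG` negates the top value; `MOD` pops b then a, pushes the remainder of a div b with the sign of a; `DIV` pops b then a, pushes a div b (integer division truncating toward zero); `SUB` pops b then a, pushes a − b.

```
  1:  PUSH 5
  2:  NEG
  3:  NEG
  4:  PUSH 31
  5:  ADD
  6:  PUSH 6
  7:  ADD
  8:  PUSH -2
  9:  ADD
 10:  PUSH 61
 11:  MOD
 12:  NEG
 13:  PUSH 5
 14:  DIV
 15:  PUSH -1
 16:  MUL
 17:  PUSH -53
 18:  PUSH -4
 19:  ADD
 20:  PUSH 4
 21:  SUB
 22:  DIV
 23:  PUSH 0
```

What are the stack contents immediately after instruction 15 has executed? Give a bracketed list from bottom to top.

[-8, -1]

PUSH 5  → [5]
NEG     → [-5]
NEG     → [5]
PUSH 31 → [5, 31]
ADD     → [36]
PUSH 6  → [36, 6]
ADD     → [42]
PUSH -2 → [42, -2]
ADD     → [40]
PUSH 61 → [40, 61]
MOD     → [40]
NEG     → [-40]
PUSH 5  → [-40, 5]
DIV     → [-8]
PUSH -1 → [-8, -1]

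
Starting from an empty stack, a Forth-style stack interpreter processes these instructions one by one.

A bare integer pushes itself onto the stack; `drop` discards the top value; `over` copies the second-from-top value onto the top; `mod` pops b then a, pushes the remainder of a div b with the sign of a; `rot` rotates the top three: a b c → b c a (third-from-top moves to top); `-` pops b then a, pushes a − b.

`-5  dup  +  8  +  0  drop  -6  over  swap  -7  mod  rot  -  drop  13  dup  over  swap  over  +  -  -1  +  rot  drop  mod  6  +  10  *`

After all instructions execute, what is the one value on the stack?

190

-5    [-5]
dup   [-5, -5]
+     [-10]
8     [-10, 8]
+     [-2]
0     [-2, 0]
drop  [-2]
-6    [-2, -6]
over  [-2, -6, -2]
swap  [-2, -2, -6]
-7    [-2, -2, -6, -7]
mod   [-2, -2, -6]
rot   [-2, -6, -2]
-     [-2, -4]
drop  [-2]
13    [-2, 13]
dup   [-2, 13, 13]
over  [-2, 13, 13, 13]
swap  [-2, 13, 13, 13]
over  [-2, 13, 13, 13, 13]
+     [-2, 13, 13, 26]
-     [-2, 13, -13]
-1    [-2, 13, -13, -1]
+     [-2, 13, -14]
rot   [13, -14, -2]
drop  [13, -14]
mod   [13]
6     [13, 6]
+     [19]
10    [19, 10]
*     [190]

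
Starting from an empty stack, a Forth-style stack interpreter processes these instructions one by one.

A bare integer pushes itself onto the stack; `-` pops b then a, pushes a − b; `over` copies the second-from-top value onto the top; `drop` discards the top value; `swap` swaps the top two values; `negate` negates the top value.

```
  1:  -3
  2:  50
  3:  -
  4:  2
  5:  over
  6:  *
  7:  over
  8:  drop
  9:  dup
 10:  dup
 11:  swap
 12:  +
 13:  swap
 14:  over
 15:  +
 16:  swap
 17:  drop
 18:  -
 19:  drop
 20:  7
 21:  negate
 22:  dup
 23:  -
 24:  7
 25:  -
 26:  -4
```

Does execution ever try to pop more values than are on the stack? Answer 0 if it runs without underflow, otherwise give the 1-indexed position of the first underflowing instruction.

0

-3     : [-3]
50     : [-3, 50]
-      : [-53]
2      : [-53, 2]
over   : [-53, 2, -53]
*      : [-53, -106]
over   : [-53, -106, -53]
drop   : [-53, -106]
dup    : [-53, -106, -106]
dup    : [-53, -106, -106, -106]
swap   : [-53, -106, -106, -106]
+      : [-53, -106, -212]
swap   : [-53, -212, -106]
over   : [-53, -212, -106, -212]
+      : [-53, -212, -318]
swap   : [-53, -318, -212]
drop   : [-53, -318]
-      : [265]
drop   : []
7      : [7]
negate : [-7]
dup    : [-7, -7]
-      : [0]
7      : [0, 7]
-      : [-7]
-4     : [-7, -4]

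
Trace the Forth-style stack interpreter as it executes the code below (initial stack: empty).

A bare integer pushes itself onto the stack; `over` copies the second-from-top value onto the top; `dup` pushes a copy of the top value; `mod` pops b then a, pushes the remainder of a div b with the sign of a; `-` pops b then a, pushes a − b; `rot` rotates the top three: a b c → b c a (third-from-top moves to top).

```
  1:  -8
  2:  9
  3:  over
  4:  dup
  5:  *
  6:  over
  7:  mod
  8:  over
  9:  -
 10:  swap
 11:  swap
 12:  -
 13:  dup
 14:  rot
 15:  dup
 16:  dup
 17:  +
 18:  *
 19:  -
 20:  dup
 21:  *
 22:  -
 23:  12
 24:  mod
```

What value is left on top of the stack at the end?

-4

-8    -8
9     -8 9
over  -8 9 -8
dup   -8 9 -8 -8
*     -8 9 64
over  -8 9 64 9
mod   -8 9 1
over  -8 9 1 9
-     -8 9 -8
swap  -8 -8 9
swap  -8 9 -8
-     -8 17
dup   -8 17 17
rot   17 17 -8
dup   17 17 -8 -8
dup   17 17 -8 -8 -8
+     17 17 -8 -16
*     17 17 128
-     17 -111
dup   17 -111 -111
*     17 12321
-     -12304
12    -12304 12
mod   -4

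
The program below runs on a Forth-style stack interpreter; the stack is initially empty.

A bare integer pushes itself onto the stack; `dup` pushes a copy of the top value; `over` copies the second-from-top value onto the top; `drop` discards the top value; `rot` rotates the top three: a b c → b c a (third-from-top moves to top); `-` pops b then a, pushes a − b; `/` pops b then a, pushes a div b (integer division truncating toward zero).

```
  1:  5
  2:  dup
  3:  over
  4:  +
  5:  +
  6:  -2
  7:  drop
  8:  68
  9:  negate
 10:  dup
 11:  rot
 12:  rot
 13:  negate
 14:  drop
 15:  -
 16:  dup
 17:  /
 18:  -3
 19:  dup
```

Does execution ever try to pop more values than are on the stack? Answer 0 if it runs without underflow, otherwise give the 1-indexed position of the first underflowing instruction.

0

5      → 5
dup    → 5 5
over   → 5 5 5
+      → 5 10
+      → 15
-2     → 15 -2
drop   → 15
68     → 15 68
negate → 15 -68
dup    → 15 -68 -68
rot    → -68 -68 15
rot    → -68 15 -68
negate → -68 15 68
drop   → -68 15
-      → -83
dup    → -83 -83
/      → 1
-3     → 1 -3
dup    → 1 -3 -3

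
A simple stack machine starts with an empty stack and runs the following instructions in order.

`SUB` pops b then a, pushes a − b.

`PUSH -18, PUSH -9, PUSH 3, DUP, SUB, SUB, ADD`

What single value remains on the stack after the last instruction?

PUSH -18 → -18
PUSH -9  → -18 -9
PUSH 3   → -18 -9 3
DUP      → -18 -9 3 3
SUB      → -18 -9 0
SUB      → -18 -9
ADD      → -27

-27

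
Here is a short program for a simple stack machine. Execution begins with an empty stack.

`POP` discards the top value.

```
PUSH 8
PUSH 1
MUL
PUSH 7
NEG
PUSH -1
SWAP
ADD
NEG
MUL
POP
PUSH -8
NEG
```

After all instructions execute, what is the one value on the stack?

PUSH 8   8
PUSH 1   8 1
MUL      8
PUSH 7   8 7
NEG      8 -7
PUSH -1  8 -7 -1
SWAP     8 -1 -7
ADD      8 -8
NEG      8 8
MUL      64
POP      (empty)
PUSH -8  -8
NEG      8

8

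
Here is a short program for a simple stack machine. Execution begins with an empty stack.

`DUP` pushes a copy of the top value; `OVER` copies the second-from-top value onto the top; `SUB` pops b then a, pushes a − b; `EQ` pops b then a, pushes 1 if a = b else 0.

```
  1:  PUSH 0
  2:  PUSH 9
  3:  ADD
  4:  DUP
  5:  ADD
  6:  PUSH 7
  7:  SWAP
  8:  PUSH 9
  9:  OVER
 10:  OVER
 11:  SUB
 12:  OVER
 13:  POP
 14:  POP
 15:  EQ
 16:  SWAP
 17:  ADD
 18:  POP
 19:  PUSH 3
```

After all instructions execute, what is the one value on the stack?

PUSH 0 → [0]
PUSH 9 → [0, 9]
ADD    → [9]
DUP    → [9, 9]
ADD    → [18]
PUSH 7 → [18, 7]
SWAP   → [7, 18]
PUSH 9 → [7, 18, 9]
OVER   → [7, 18, 9, 18]
OVER   → [7, 18, 9, 18, 9]
SUB    → [7, 18, 9, 9]
OVER   → [7, 18, 9, 9, 9]
POP    → [7, 18, 9, 9]
POP    → [7, 18, 9]
EQ     → [7, 0]
SWAP   → [0, 7]
ADD    → [7]
POP    → []
PUSH 3 → [3]

3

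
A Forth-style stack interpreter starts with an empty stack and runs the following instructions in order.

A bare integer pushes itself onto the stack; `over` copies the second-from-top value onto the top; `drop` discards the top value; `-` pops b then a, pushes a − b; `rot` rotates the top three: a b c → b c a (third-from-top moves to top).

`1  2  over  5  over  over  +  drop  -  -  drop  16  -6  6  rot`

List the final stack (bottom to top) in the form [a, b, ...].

[1, -6, 6, 16]

1    -> [1]
2    -> [1, 2]
over -> [1, 2, 1]
5    -> [1, 2, 1, 5]
over -> [1, 2, 1, 5, 1]
over -> [1, 2, 1, 5, 1, 5]
+    -> [1, 2, 1, 5, 6]
drop -> [1, 2, 1, 5]
-    -> [1, 2, -4]
-    -> [1, 6]
drop -> [1]
16   -> [1, 16]
-6   -> [1, 16, -6]
6    -> [1, 16, -6, 6]
rot  -> [1, -6, 6, 16]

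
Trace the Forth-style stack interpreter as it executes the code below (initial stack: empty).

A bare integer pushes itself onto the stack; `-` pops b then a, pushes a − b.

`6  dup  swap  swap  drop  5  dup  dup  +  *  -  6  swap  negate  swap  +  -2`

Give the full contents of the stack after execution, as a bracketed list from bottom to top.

6      → [6]
dup    → [6, 6]
swap   → [6, 6]
swap   → [6, 6]
drop   → [6]
5      → [6, 5]
dup    → [6, 5, 5]
dup    → [6, 5, 5, 5]
+      → [6, 5, 10]
*      → [6, 50]
-      → [-44]
6      → [-44, 6]
swap   → [6, -44]
negate → [6, 44]
swap   → [44, 6]
+      → [50]
-2     → [50, -2]

[50, -2]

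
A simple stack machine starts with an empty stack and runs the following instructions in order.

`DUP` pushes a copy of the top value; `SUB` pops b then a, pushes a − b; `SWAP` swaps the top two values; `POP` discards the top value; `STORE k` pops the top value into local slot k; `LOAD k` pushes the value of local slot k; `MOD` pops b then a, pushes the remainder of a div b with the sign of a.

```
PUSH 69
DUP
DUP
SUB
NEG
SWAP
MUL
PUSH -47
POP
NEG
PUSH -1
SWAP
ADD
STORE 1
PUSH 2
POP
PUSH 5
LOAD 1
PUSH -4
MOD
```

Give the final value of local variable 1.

-1

PUSH 69  -> 69
DUP      -> 69 69
DUP      -> 69 69 69
SUB      -> 69 0
NEG      -> 69 0
SWAP     -> 0 69
MUL      -> 0
PUSH -47 -> 0 -47
POP      -> 0
NEG      -> 0
PUSH -1  -> 0 -1
SWAP     -> -1 0
ADD      -> -1
STORE 1  -> (empty)
PUSH 2   -> 2
POP      -> (empty)
PUSH 5   -> 5
LOAD 1   -> 5 -1
PUSH -4  -> 5 -1 -4
MOD      -> 5 -1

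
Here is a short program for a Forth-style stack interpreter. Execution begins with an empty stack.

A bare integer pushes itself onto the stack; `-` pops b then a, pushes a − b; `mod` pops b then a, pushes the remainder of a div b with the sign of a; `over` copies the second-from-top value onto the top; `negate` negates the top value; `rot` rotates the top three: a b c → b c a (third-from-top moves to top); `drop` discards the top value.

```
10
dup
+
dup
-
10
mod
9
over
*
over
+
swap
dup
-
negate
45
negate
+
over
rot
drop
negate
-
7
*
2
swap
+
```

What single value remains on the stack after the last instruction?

-313

10     → [10]
dup    → [10, 10]
+      → [20]
dup    → [20, 20]
-      → [0]
10     → [0, 10]
mod    → [0]
9      → [0, 9]
over   → [0, 9, 0]
*      → [0, 0]
over   → [0, 0, 0]
+      → [0, 0]
swap   → [0, 0]
dup    → [0, 0, 0]
-      → [0, 0]
negate → [0, 0]
45     → [0, 0, 45]
negate → [0, 0, -45]
+      → [0, -45]
over   → [0, -45, 0]
rot    → [-45, 0, 0]
drop   → [-45, 0]
negate → [-45, 0]
-      → [-45]
7      → [-45, 7]
*      → [-315]
2      → [-315, 2]
swap   → [2, -315]
+      → [-313]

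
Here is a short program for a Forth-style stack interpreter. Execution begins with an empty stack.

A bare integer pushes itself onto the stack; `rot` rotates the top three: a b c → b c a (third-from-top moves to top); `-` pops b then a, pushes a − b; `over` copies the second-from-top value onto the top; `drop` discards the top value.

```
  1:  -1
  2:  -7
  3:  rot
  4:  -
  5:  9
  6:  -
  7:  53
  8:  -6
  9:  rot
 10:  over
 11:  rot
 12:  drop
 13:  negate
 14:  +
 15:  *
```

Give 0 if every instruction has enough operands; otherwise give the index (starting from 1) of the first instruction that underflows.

3

-1 : [-1]
-7 : [-1, -7]
rot  — needs 3 operands, stack has 2 → underflow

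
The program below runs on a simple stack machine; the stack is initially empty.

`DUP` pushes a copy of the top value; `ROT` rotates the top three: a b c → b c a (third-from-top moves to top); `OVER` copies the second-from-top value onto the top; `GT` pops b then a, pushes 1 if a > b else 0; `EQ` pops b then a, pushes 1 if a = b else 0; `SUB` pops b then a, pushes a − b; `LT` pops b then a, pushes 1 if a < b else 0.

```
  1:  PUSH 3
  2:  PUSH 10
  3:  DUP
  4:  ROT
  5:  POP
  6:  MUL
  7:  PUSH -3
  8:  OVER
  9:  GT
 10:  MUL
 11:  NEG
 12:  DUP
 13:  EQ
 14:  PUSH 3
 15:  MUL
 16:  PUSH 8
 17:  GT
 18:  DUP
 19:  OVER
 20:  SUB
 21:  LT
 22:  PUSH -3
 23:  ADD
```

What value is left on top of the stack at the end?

PUSH 3  -> 3
PUSH 10 -> 3 10
DUP     -> 3 10 10
ROT     -> 10 10 3
POP     -> 10 10
MUL     -> 100
PUSH -3 -> 100 -3
OVER    -> 100 -3 100
GT      -> 100 0
MUL     -> 0
NEG     -> 0
DUP     -> 0 0
EQ      -> 1
PUSH 3  -> 1 3
MUL     -> 3
PUSH 8  -> 3 8
GT      -> 0
DUP     -> 0 0
OVER    -> 0 0 0
SUB     -> 0 0
LT      -> 0
PUSH -3 -> 0 -3
ADD     -> -3

-3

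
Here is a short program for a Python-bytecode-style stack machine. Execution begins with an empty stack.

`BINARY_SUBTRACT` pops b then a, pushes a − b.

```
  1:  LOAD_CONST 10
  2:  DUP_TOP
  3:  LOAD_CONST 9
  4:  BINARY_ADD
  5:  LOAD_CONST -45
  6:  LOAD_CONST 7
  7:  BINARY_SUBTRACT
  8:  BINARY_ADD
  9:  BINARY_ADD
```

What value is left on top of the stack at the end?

-23

LOAD_CONST 10    [10]
DUP_TOP          [10, 10]
LOAD_CONST 9     [10, 10, 9]
BINARY_ADD       [10, 19]
LOAD_CONST -45   [10, 19, -45]
LOAD_CONST 7     [10, 19, -45, 7]
BINARY_SUBTRACT  [10, 19, -52]
BINARY_ADD       [10, -33]
BINARY_ADD       [-23]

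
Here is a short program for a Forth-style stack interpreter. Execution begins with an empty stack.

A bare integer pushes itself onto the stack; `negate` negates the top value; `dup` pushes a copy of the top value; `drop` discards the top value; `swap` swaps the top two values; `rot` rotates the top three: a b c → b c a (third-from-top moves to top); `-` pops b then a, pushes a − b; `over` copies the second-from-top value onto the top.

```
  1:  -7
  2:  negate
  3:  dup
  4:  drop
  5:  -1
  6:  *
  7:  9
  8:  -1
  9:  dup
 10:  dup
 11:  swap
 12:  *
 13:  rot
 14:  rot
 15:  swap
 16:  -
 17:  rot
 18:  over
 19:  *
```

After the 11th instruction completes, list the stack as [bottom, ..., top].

-7     -> -7
negate -> 7
dup    -> 7 7
drop   -> 7
-1     -> 7 -1
*      -> -7
9      -> -7 9
-1     -> -7 9 -1
dup    -> -7 9 -1 -1
dup    -> -7 9 -1 -1 -1
swap   -> -7 9 -1 -1 -1

[-7, 9, -1, -1, -1]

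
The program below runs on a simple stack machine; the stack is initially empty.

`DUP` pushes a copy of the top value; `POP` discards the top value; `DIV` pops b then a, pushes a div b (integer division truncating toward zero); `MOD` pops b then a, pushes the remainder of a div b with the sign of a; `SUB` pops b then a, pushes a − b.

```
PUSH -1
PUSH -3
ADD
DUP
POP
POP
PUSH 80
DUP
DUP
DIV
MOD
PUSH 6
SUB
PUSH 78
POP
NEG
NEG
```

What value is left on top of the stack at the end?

PUSH -1  -1
PUSH -3  -1 -3
ADD      -4
DUP      -4 -4
POP      -4
POP      (empty)
PUSH 80  80
DUP      80 80
DUP      80 80 80
DIV      80 1
MOD      0
PUSH 6   0 6
SUB      -6
PUSH 78  -6 78
POP      -6
NEG      6
NEG      -6

-6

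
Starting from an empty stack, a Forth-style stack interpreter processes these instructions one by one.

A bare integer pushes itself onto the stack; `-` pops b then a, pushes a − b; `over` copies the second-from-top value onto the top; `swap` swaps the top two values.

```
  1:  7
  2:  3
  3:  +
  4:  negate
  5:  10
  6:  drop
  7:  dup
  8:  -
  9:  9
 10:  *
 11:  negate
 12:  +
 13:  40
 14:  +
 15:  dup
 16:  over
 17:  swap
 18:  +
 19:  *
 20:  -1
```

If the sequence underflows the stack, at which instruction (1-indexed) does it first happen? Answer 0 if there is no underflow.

7      : [7]
3      : [7, 3]
+      : [10]
negate : [-10]
10     : [-10, 10]
drop   : [-10]
dup    : [-10, -10]
-      : [0]
9      : [0, 9]
*      : [0]
negate : [0]
+  — needs 2 operands, stack has 1 → underflow

12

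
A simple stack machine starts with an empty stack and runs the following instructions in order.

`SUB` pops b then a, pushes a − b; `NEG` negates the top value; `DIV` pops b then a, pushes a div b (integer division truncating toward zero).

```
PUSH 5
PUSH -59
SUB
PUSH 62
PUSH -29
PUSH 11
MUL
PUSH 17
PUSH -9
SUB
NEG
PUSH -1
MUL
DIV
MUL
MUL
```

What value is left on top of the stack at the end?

PUSH 5    [5]
PUSH -59  [5, -59]
SUB       [64]
PUSH 62   [64, 62]
PUSH -29  [64, 62, -29]
PUSH 11   [64, 62, -29, 11]
MUL       [64, 62, -319]
PUSH 17   [64, 62, -319, 17]
PUSH -9   [64, 62, -319, 17, -9]
SUB       [64, 62, -319, 26]
NEG       [64, 62, -319, -26]
PUSH -1   [64, 62, -319, -26, -1]
MUL       [64, 62, -319, 26]
DIV       [64, 62, -12]
MUL       [64, -744]
MUL       [-47616]

-47616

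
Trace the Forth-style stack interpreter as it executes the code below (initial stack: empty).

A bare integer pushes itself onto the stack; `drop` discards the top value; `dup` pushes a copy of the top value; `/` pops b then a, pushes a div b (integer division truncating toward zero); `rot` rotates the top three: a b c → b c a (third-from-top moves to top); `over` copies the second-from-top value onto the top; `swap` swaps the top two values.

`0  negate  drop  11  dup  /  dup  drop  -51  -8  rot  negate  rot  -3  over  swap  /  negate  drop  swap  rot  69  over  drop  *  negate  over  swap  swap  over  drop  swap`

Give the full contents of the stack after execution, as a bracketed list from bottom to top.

0       [0]
negate  [0]
drop    []
11      [11]
dup     [11, 11]
/       [1]
dup     [1, 1]
drop    [1]
-51     [1, -51]
-8      [1, -51, -8]
rot     [-51, -8, 1]
negate  [-51, -8, -1]
rot     [-8, -1, -51]
-3      [-8, -1, -51, -3]
over    [-8, -1, -51, -3, -51]
swap    [-8, -1, -51, -51, -3]
/       [-8, -1, -51, 17]
negate  [-8, -1, -51, -17]
drop    [-8, -1, -51]
swap    [-8, -51, -1]
rot     [-51, -1, -8]
69      [-51, -1, -8, 69]
over    [-51, -1, -8, 69, -8]
drop    [-51, -1, -8, 69]
*       [-51, -1, -552]
negate  [-51, -1, 552]
over    [-51, -1, 552, -1]
swap    [-51, -1, -1, 552]
swap    [-51, -1, 552, -1]
over    [-51, -1, 552, -1, 552]
drop    [-51, -1, 552, -1]
swap    [-51, -1, -1, 552]

[-51, -1, -1, 552]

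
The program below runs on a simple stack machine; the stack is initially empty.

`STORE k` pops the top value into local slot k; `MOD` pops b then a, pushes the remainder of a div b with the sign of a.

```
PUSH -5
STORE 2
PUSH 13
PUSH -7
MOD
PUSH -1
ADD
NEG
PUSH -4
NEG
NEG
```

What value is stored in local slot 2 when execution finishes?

-5

PUSH -5 → -5
STORE 2 → (empty)
PUSH 13 → 13
PUSH -7 → 13 -7
MOD     → 6
PUSH -1 → 6 -1
ADD     → 5
NEG     → -5
PUSH -4 → -5 -4
NEG     → -5 4
NEG     → -5 -4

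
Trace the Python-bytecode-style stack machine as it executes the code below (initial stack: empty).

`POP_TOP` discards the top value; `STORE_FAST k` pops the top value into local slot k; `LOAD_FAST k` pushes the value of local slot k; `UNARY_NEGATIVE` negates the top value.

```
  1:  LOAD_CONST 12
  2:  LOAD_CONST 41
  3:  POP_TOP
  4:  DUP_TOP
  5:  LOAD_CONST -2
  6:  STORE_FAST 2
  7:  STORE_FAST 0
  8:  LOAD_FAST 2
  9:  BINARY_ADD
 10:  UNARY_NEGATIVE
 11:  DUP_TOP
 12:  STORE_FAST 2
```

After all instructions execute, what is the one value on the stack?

-10

LOAD_CONST 12  → 12
LOAD_CONST 41  → 12 41
POP_TOP        → 12
DUP_TOP        → 12 12
LOAD_CONST -2  → 12 12 -2
STORE_FAST 2   → 12 12
STORE_FAST 0   → 12
LOAD_FAST 2    → 12 -2
BINARY_ADD     → 10
UNARY_NEGATIVE → -10
DUP_TOP        → -10 -10
STORE_FAST 2   → -10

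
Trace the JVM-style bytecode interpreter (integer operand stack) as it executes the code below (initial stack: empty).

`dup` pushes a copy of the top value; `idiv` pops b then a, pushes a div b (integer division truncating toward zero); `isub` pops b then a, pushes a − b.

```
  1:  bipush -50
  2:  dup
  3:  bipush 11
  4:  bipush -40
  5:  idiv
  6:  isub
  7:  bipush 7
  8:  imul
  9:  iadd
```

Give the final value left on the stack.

bipush -50 : -50
dup        : -50 -50
bipush 11  : -50 -50 11
bipush -40 : -50 -50 11 -40
idiv       : -50 -50 0
isub       : -50 -50
bipush 7   : -50 -50 7
imul       : -50 -350
iadd       : -400

-400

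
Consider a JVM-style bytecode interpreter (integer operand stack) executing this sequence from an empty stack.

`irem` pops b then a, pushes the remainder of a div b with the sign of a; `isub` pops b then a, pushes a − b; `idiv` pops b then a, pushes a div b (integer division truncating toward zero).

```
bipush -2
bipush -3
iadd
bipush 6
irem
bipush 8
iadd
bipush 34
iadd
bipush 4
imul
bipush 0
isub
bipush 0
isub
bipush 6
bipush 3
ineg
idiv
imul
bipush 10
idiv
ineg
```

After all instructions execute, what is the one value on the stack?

29

bipush -2  -2
bipush -3  -2 -3
iadd       -5
bipush 6   -5 6
irem       -5
bipush 8   -5 8
iadd       3
bipush 34  3 34
iadd       37
bipush 4   37 4
imul       148
bipush 0   148 0
isub       148
bipush 0   148 0
isub       148
bipush 6   148 6
bipush 3   148 6 3
ineg       148 6 -3
idiv       148 -2
imul       -296
bipush 10  -296 10
idiv       -29
ineg       29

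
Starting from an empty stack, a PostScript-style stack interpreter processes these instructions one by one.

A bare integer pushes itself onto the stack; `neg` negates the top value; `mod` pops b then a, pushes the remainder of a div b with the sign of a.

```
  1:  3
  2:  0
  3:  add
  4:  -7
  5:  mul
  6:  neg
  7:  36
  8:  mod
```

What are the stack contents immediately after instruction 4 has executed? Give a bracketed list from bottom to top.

3    3
0    3 0
add  3
-7   3 -7

[3, -7]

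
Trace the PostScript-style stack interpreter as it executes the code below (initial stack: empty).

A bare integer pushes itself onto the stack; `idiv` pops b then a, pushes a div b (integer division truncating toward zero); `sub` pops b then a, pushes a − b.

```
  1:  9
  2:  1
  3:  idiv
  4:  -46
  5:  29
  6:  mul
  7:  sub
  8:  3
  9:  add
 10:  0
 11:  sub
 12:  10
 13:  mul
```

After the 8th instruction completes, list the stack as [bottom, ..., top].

[1343, 3]

9    : 9
1    : 9 1
idiv : 9
-46  : 9 -46
29   : 9 -46 29
mul  : 9 -1334
sub  : 1343
3    : 1343 3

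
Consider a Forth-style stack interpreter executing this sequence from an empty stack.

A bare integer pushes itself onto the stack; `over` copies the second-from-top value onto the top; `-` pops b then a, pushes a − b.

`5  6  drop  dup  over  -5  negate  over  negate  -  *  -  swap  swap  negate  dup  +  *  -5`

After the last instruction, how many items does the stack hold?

2

5       [5]
6       [5, 6]
drop    [5]
dup     [5, 5]
over    [5, 5, 5]
-5      [5, 5, 5, -5]
negate  [5, 5, 5, 5]
over    [5, 5, 5, 5, 5]
negate  [5, 5, 5, 5, -5]
-       [5, 5, 5, 10]
*       [5, 5, 50]
-       [5, -45]
swap    [-45, 5]
swap    [5, -45]
negate  [5, 45]
dup     [5, 45, 45]
+       [5, 90]
*       [450]
-5      [450, -5]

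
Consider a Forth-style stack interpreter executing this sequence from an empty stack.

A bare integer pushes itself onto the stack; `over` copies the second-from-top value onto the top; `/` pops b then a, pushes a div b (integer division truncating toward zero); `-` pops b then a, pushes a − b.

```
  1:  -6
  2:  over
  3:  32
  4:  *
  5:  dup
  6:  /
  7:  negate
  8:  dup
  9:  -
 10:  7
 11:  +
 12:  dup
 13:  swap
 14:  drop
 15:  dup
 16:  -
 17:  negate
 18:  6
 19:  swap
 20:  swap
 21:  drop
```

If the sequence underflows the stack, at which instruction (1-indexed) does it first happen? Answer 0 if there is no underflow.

2

-6 → [-6]
over  — needs 2 operands, stack has 1 → underflow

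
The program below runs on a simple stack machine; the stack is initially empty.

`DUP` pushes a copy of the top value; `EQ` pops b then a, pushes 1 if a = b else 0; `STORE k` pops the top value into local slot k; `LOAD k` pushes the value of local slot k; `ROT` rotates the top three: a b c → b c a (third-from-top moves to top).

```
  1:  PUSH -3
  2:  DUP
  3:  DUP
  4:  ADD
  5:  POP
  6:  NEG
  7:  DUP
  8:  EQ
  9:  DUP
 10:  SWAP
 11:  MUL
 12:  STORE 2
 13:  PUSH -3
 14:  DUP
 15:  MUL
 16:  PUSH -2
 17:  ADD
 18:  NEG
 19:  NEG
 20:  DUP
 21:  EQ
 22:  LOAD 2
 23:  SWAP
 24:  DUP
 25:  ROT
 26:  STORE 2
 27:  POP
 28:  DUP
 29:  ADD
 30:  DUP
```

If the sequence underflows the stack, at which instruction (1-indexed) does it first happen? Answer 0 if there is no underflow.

0

PUSH -3 → -3
DUP     → -3 -3
DUP     → -3 -3 -3
ADD     → -3 -6
POP     → -3
NEG     → 3
DUP     → 3 3
EQ      → 1
DUP     → 1 1
SWAP    → 1 1
MUL     → 1
STORE 2 → (empty)
PUSH -3 → -3
DUP     → -3 -3
MUL     → 9
PUSH -2 → 9 -2
ADD     → 7
NEG     → -7
NEG     → 7
DUP     → 7 7
EQ      → 1
LOAD 2  → 1 1
SWAP    → 1 1
DUP     → 1 1 1
ROT     → 1 1 1
STORE 2 → 1 1
POP     → 1
DUP     → 1 1
ADD     → 2
DUP     → 2 2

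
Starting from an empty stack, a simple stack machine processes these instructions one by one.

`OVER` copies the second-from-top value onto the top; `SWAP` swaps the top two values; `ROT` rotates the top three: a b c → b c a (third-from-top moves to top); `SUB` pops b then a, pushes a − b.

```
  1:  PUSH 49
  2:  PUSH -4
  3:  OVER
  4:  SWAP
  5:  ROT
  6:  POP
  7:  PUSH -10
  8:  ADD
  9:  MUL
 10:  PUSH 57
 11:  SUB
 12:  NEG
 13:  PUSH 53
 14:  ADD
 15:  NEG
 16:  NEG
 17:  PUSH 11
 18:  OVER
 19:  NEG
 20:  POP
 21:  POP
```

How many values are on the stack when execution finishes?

1

PUSH 49  : [49]
PUSH -4  : [49, -4]
OVER     : [49, -4, 49]
SWAP     : [49, 49, -4]
ROT      : [49, -4, 49]
POP      : [49, -4]
PUSH -10 : [49, -4, -10]
ADD      : [49, -14]
MUL      : [-686]
PUSH 57  : [-686, 57]
SUB      : [-743]
NEG      : [743]
PUSH 53  : [743, 53]
ADD      : [796]
NEG      : [-796]
NEG      : [796]
PUSH 11  : [796, 11]
OVER     : [796, 11, 796]
NEG      : [796, 11, -796]
POP      : [796, 11]
POP      : [796]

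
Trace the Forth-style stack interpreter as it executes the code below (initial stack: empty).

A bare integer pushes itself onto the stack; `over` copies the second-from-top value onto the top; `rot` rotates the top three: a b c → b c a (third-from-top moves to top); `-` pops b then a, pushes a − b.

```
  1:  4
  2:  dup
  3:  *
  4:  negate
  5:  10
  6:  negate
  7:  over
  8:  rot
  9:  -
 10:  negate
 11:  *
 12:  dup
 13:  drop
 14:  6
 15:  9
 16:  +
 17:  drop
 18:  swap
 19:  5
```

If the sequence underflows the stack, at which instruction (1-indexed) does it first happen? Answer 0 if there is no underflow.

18

4      : [4]
dup    : [4, 4]
*      : [16]
negate : [-16]
10     : [-16, 10]
negate : [-16, -10]
over   : [-16, -10, -16]
rot    : [-10, -16, -16]
-      : [-10, 0]
negate : [-10, 0]
*      : [0]
dup    : [0, 0]
drop   : [0]
6      : [0, 6]
9      : [0, 6, 9]
+      : [0, 15]
drop   : [0]
swap  — needs 2 operands, stack has 1 → underflow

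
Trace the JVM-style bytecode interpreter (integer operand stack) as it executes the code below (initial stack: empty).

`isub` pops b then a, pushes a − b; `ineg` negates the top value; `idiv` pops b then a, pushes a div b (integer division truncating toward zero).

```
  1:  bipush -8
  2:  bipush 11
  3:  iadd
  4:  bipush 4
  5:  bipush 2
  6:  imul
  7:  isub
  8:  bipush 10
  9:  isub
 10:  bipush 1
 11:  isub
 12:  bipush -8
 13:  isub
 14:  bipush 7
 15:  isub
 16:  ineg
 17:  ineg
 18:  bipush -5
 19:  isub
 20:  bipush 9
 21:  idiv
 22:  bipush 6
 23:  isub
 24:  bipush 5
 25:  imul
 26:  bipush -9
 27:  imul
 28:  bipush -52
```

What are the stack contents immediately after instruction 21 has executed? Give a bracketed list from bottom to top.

[-1]

bipush -8 : -8
bipush 11 : -8 11
iadd      : 3
bipush 4  : 3 4
bipush 2  : 3 4 2
imul      : 3 8
isub      : -5
bipush 10 : -5 10
isub      : -15
bipush 1  : -15 1
isub      : -16
bipush -8 : -16 -8
isub      : -8
bipush 7  : -8 7
isub      : -15
ineg      : 15
ineg      : -15
bipush -5 : -15 -5
isub      : -10
bipush 9  : -10 9
idiv      : -1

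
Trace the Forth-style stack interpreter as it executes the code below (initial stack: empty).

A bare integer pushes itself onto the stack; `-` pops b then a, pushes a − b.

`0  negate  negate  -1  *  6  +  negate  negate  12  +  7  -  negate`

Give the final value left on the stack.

0      → 0
negate → 0
negate → 0
-1     → 0 -1
*      → 0
6      → 0 6
+      → 6
negate → -6
negate → 6
12     → 6 12
+      → 18
7      → 18 7
-      → 11
negate → -11

-11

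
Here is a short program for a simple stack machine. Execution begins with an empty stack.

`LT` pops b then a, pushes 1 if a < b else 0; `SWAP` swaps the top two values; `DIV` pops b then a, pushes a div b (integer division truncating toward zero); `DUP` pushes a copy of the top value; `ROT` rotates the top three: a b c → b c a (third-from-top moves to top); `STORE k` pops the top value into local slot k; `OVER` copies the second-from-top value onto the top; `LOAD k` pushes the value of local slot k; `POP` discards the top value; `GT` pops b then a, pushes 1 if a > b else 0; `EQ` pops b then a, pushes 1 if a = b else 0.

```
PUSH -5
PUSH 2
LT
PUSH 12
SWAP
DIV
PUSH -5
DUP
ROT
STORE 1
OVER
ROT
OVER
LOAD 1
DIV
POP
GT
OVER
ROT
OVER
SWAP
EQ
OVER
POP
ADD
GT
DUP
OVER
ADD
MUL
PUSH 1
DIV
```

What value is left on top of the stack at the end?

2

PUSH -5 -> -5
PUSH 2  -> -5 2
LT      -> 1
PUSH 12 -> 1 12
SWAP    -> 12 1
DIV     -> 12
PUSH -5 -> 12 -5
DUP     -> 12 -5 -5
ROT     -> -5 -5 12
STORE 1 -> -5 -5
OVER    -> -5 -5 -5
ROT     -> -5 -5 -5
OVER    -> -5 -5 -5 -5
LOAD 1  -> -5 -5 -5 -5 12
DIV     -> -5 -5 -5 0
POP     -> -5 -5 -5
GT      -> -5 0
OVER    -> -5 0 -5
ROT     -> 0 -5 -5
OVER    -> 0 -5 -5 -5
SWAP    -> 0 -5 -5 -5
EQ      -> 0 -5 1
OVER    -> 0 -5 1 -5
POP     -> 0 -5 1
ADD     -> 0 -4
GT      -> 1
DUP     -> 1 1
OVER    -> 1 1 1
ADD     -> 1 2
MUL     -> 2
PUSH 1  -> 2 1
DIV     -> 2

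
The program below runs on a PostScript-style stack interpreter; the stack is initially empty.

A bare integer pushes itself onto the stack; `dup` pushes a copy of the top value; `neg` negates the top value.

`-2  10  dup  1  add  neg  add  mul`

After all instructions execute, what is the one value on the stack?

-2  → [-2]
10  → [-2, 10]
dup → [-2, 10, 10]
1   → [-2, 10, 10, 1]
add → [-2, 10, 11]
neg → [-2, 10, -11]
add → [-2, -1]
mul → [2]

2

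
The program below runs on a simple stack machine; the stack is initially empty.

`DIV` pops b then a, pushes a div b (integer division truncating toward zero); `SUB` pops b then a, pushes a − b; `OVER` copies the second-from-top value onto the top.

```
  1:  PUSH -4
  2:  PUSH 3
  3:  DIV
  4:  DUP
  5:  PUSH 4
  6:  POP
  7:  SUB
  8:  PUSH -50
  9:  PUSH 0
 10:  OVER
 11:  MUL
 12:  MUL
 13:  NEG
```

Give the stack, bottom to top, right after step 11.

[0, -50, 0]

PUSH -4  : [-4]
PUSH 3   : [-4, 3]
DIV      : [-1]
DUP      : [-1, -1]
PUSH 4   : [-1, -1, 4]
POP      : [-1, -1]
SUB      : [0]
PUSH -50 : [0, -50]
PUSH 0   : [0, -50, 0]
OVER     : [0, -50, 0, -50]
MUL      : [0, -50, 0]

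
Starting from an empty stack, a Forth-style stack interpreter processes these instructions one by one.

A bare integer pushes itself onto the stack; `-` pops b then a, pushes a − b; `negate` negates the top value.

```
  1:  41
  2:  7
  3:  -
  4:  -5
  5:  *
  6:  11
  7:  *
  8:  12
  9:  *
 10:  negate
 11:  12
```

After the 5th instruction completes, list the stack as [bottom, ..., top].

41 : 41
7  : 41 7
-  : 34
-5 : 34 -5
*  : -170

[-170]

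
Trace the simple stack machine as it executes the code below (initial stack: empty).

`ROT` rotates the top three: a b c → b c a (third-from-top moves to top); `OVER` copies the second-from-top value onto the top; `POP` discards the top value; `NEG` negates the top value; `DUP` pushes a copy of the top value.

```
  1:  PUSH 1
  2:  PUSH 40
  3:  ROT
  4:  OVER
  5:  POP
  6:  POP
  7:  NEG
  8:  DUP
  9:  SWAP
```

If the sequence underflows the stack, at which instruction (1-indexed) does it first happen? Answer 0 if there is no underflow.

PUSH 1  : 1
PUSH 40 : 1 40
ROT  — needs 3 operands, stack has 2 → underflow

3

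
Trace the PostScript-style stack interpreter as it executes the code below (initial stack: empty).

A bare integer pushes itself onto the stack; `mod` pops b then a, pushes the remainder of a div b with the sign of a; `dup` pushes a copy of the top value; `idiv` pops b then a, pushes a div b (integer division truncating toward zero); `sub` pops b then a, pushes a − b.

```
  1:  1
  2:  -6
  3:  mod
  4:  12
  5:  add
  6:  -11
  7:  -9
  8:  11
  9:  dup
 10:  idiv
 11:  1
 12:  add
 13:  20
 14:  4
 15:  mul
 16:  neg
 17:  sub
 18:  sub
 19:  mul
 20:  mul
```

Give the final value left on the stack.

13013

1    → 1
-6   → 1 -6
mod  → 1
12   → 1 12
add  → 13
-11  → 13 -11
-9   → 13 -11 -9
11   → 13 -11 -9 11
dup  → 13 -11 -9 11 11
idiv → 13 -11 -9 1
1    → 13 -11 -9 1 1
add  → 13 -11 -9 2
20   → 13 -11 -9 2 20
4    → 13 -11 -9 2 20 4
mul  → 13 -11 -9 2 80
neg  → 13 -11 -9 2 -80
sub  → 13 -11 -9 82
sub  → 13 -11 -91
mul  → 13 1001
mul  → 13013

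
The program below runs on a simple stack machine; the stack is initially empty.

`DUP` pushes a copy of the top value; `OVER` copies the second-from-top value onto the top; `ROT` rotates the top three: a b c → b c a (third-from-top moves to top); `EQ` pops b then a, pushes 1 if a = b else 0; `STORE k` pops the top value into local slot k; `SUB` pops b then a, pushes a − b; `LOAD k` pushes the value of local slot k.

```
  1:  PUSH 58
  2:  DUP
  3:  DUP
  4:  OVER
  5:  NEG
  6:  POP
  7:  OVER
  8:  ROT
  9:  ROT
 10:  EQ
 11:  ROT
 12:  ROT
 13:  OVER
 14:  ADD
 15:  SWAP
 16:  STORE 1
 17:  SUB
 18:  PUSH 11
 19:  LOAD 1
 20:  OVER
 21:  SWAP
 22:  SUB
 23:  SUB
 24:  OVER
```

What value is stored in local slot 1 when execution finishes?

58

PUSH 58 → [58]
DUP     → [58, 58]
DUP     → [58, 58, 58]
OVER    → [58, 58, 58, 58]
NEG     → [58, 58, 58, -58]
POP     → [58, 58, 58]
OVER    → [58, 58, 58, 58]
ROT     → [58, 58, 58, 58]
ROT     → [58, 58, 58, 58]
EQ      → [58, 58, 1]
ROT     → [58, 1, 58]
ROT     → [1, 58, 58]
OVER    → [1, 58, 58, 58]
ADD     → [1, 58, 116]
SWAP    → [1, 116, 58]
STORE 1 → [1, 116]
SUB     → [-115]
PUSH 11 → [-115, 11]
LOAD 1  → [-115, 11, 58]
OVER    → [-115, 11, 58, 11]
SWAP    → [-115, 11, 11, 58]
SUB     → [-115, 11, -47]
SUB     → [-115, 58]
OVER    → [-115, 58, -115]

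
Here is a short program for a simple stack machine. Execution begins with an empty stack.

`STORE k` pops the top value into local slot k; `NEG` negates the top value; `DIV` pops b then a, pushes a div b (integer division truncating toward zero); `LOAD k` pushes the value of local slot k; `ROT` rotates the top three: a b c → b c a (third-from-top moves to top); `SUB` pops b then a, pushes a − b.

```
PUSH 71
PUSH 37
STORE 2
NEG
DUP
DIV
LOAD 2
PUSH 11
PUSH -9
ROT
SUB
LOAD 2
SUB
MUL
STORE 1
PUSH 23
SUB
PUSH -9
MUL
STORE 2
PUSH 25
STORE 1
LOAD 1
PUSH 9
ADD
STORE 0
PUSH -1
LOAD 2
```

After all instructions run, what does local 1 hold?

PUSH 71 -> [71]
PUSH 37 -> [71, 37]
STORE 2 -> [71]
NEG     -> [-71]
DUP     -> [-71, -71]
DIV     -> [1]
LOAD 2  -> [1, 37]
PUSH 11 -> [1, 37, 11]
PUSH -9 -> [1, 37, 11, -9]
ROT     -> [1, 11, -9, 37]
SUB     -> [1, 11, -46]
LOAD 2  -> [1, 11, -46, 37]
SUB     -> [1, 11, -83]
MUL     -> [1, -913]
STORE 1 -> [1]
PUSH 23 -> [1, 23]
SUB     -> [-22]
PUSH -9 -> [-22, -9]
MUL     -> [198]
STORE 2 -> []
PUSH 25 -> [25]
STORE 1 -> []
LOAD 1  -> [25]
PUSH 9  -> [25, 9]
ADD     -> [34]
STORE 0 -> []
PUSH -1 -> [-1]
LOAD 2  -> [-1, 198]

25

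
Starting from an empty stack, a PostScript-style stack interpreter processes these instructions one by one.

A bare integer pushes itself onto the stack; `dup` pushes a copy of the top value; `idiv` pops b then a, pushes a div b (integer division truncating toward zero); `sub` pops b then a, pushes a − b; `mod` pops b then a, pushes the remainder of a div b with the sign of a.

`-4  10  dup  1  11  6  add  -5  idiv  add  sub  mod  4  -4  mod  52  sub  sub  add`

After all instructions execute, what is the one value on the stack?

-4    [-4]
10    [-4, 10]
dup   [-4, 10, 10]
1     [-4, 10, 10, 1]
11    [-4, 10, 10, 1, 11]
6     [-4, 10, 10, 1, 11, 6]
add   [-4, 10, 10, 1, 17]
-5    [-4, 10, 10, 1, 17, -5]
idiv  [-4, 10, 10, 1, -3]
add   [-4, 10, 10, -2]
sub   [-4, 10, 12]
mod   [-4, 10]
4     [-4, 10, 4]
-4    [-4, 10, 4, -4]
mod   [-4, 10, 0]
52    [-4, 10, 0, 52]
sub   [-4, 10, -52]
sub   [-4, 62]
add   [58]

58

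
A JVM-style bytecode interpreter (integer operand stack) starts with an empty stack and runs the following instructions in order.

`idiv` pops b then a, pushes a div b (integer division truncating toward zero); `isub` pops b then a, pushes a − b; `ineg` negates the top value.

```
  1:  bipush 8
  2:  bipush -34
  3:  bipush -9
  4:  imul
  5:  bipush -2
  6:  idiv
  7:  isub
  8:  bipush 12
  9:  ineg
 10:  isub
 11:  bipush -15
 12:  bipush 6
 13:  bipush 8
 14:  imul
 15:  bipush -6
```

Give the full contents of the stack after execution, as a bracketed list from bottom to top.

bipush 8   -> [8]
bipush -34 -> [8, -34]
bipush -9  -> [8, -34, -9]
imul       -> [8, 306]
bipush -2  -> [8, 306, -2]
idiv       -> [8, -153]
isub       -> [161]
bipush 12  -> [161, 12]
ineg       -> [161, -12]
isub       -> [173]
bipush -15 -> [173, -15]
bipush 6   -> [173, -15, 6]
bipush 8   -> [173, -15, 6, 8]
imul       -> [173, -15, 48]
bipush -6  -> [173, -15, 48, -6]

[173, -15, 48, -6]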